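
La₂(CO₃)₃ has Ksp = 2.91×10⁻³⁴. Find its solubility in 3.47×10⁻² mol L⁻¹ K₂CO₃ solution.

La₂(CO₃)₃(s) ⇌ 2 La³⁺(aq) + 3 CO₃²⁻(aq)
Let s be the solubility of La₂(CO₃)₃ here. The common ion gives [CO₃²⁻] ≈ 3.47×10⁻² mol L⁻¹, and [La³⁺] = 2s.
Ksp = [La³⁺]^2[CO₃²⁻]^3 = (2s)^2(3.47×10⁻²)^3
(2s)^2 = 2.91×10⁻³⁴ / (3.47×10⁻²)^3 = 6.96×10⁻³⁰
s = 1.32×10⁻¹⁵ mol L⁻¹

1.32×10⁻¹⁵ M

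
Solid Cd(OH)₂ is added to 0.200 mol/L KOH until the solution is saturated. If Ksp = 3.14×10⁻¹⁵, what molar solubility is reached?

7.85×10⁻¹⁴ M

Cd(OH)₂(s) ⇌ Cd²⁺(aq) + 2 OH⁻(aq)
With OH⁻ already at 0.200 mol/L and s small, take [OH⁻] ≈ 0.200 mol/L and [Cd²⁺] = s.
Ksp = [Cd²⁺][OH⁻]^2 = s(0.200)^2
s = 3.14×10⁻¹⁵ / (0.200)^2 = 7.85×10⁻¹⁴
s = 7.85×10⁻¹⁴ mol/L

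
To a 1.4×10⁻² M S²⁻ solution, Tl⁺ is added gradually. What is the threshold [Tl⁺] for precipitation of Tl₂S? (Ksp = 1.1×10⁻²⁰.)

8.9×10⁻¹⁰ M

A salt starts to precipitate once the ion product Q reaches its Ksp.
Tl₂S(s) ⇌ 2 Tl⁺(aq) + S²⁻(aq)
Ksp = [Tl⁺]^2[S²⁻] = [Tl⁺]^2(1.4×10⁻²)
[Tl⁺]^2 = 1.1×10⁻²⁰ / (1.4×10⁻²) = 7.9×10⁻¹⁹
[Tl⁺] = 8.9×10⁻¹⁰ M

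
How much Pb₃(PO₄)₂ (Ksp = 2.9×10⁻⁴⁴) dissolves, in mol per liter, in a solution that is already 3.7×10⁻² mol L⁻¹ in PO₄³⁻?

Pb₃(PO₄)₂(s) ⇌ 3 Pb²⁺(aq) + 2 PO₄³⁻(aq)
The solution already contains PO₄³⁻ at 3.7×10⁻² mol L⁻¹. Let s be the molar solubility of Pb₃(PO₄)₂.
[PO₄³⁻] ≈ 3.7×10⁻² mol L⁻¹ (common ion dominates); [Pb²⁺] = 3s.
Ksp = [Pb²⁺]^3[PO₄³⁻]^2 = (3s)^3(3.7×10⁻²)^2
(3s)^3 = 2.9×10⁻⁴⁴ / (3.7×10⁻²)^2 = 2.1×10⁻⁴¹
s = 9.2×10⁻¹⁵ mol L⁻¹

9.2×10⁻¹⁵ M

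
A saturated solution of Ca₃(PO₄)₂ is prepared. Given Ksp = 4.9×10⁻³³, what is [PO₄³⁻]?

Ca₃(PO₄)₂(s) ⇌ 3 Ca²⁺(aq) + 2 PO₄³⁻(aq)
With molar solubility s: [Ca²⁺] = 3s, [PO₄³⁻] = 2s.
Ksp = [Ca²⁺]^3[PO₄³⁻]^2 = (3s)^3 · (2s)^2 = 108s^5 = 4.9×10⁻³³
s = 1.4×10⁻⁷ M
[PO₄³⁻] = 2s = 2.7×10⁻⁷ M

2.7×10⁻⁷ M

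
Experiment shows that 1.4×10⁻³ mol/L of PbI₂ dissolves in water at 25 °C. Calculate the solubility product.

PbI₂(s) ⇌ Pb²⁺(aq) + 2 I⁻(aq)
If s mol/L of PbI₂ dissolves, [Pb²⁺] = s and [I⁻] = 2s.
Ksp = [Pb²⁺][I⁻]^2 = s · (2s)^2 = 4s^3
Ksp = 4 × (1.4×10⁻³)^3 = 1.1×10⁻⁸

Ksp = 1.1×10⁻⁸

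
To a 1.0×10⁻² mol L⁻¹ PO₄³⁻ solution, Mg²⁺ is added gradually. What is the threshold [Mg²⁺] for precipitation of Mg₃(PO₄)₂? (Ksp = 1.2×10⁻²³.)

Each salt precipitates once Q = Ksp for that salt.
Mg₃(PO₄)₂(s) ⇌ 3 Mg²⁺(aq) + 2 PO₄³⁻(aq)
Ksp = [Mg²⁺]^3[PO₄³⁻]^2 = [Mg²⁺]^3(1.0×10⁻²)^2
[Mg²⁺]^3 = 1.2×10⁻²³ / (1.0×10⁻²)^2 = 1.2×10⁻¹⁹
[Mg²⁺] = 4.9×10⁻⁷ mol L⁻¹

4.9×10⁻⁷ M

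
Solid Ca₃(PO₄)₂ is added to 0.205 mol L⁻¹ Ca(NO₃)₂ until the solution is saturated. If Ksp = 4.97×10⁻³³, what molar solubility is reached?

Ca₃(PO₄)₂(s) ⇌ 3 Ca²⁺(aq) + 2 PO₄³⁻(aq)
Let s be the solubility of Ca₃(PO₄)₂ here. The common ion gives [Ca²⁺] ≈ 0.205 mol L⁻¹, and [PO₄³⁻] = 2s.
Ksp = [Ca²⁺]^3[PO₄³⁻]^2 = (0.205)^3(2s)^2
(2s)^2 = 4.97×10⁻³³ / (0.205)^3 = 5.77×10⁻³¹
s = 3.80×10⁻¹⁶ mol L⁻¹

3.80×10⁻¹⁶ M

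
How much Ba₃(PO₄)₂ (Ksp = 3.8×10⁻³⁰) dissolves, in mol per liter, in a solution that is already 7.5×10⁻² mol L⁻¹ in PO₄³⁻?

2.9×10⁻¹⁰ M

Ba₃(PO₄)₂(s) ⇌ 3 Ba²⁺(aq) + 2 PO₄³⁻(aq)
With PO₄³⁻ already at 7.5×10⁻² mol L⁻¹ and s small, take [PO₄³⁻] ≈ 7.5×10⁻² mol L⁻¹ and [Ba²⁺] = 3s.
Ksp = [Ba²⁺]^3[PO₄³⁻]^2 = (3s)^3(7.5×10⁻²)^2
(3s)^3 = 3.8×10⁻³⁰ / (7.5×10⁻²)^2 = 6.8×10⁻²⁸
s = 2.9×10⁻¹⁰ mol L⁻¹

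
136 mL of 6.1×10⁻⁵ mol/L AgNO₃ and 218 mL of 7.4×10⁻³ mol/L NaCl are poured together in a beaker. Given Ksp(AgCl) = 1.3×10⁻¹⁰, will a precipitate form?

Yes

The combined volume is 354 mL.
[Ag⁺] = (6.1×10⁻⁵)(136)/354 = 2.3×10⁻⁵ mol/L
[Cl⁻] = (7.4×10⁻³)(218)/354 = 4.6×10⁻³ mol/L
Q = [Ag⁺][Cl⁻] = 1.1×10⁻⁷
Because Q > Ksp (1.1×10⁻⁷ vs 1.3×10⁻¹⁰), a precipitate of AgCl forms.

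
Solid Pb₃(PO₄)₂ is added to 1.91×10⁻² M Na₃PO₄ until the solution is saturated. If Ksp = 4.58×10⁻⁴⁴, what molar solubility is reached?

Pb₃(PO₄)₂(s) ⇌ 3 Pb²⁺(aq) + 2 PO₄³⁻(aq)
PO₄³⁻ is already present at 1.91×10⁻² M. If s mol/L of Pb₃(PO₄)₂ dissolves, [Pb²⁺] = 3s while [PO₄³⁻] ≈ 1.91×10⁻² M.
Ksp = [Pb²⁺]^3[PO₄³⁻]^2 = (3s)^3(1.91×10⁻²)^2
(3s)^3 = 4.58×10⁻⁴⁴ / (1.91×10⁻²)^2 = 1.26×10⁻⁴⁰
s = 1.67×10⁻¹⁴ M

1.67×10⁻¹⁴ M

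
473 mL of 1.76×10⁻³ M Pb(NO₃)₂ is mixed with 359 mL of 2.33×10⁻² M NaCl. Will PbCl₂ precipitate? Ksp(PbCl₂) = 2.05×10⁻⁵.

The combined volume is 832 mL.
[Pb²⁺] = (1.76×10⁻³)(473)/832 = 1.00×10⁻³ M
[Cl⁻] = (2.33×10⁻²)(359)/832 = 1.01×10⁻² M
Q = [Pb²⁺][Cl⁻]^2 = 1.01×10⁻⁷
Q = 1.01×10⁻⁷ < Ksp = 2.05×10⁻⁵, so the solution is unsaturated and no precipitate forms.

No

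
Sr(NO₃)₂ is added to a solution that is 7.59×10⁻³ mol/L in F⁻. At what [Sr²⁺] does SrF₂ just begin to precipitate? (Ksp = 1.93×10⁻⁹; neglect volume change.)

3.35×10⁻⁵ M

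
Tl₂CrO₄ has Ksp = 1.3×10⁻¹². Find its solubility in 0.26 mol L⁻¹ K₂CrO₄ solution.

Tl₂CrO₄(s) ⇌ 2 Tl⁺(aq) + CrO₄²⁻(aq)
With CrO₄²⁻ already at 0.26 mol L⁻¹ and s small, take [CrO₄²⁻] ≈ 0.26 mol L⁻¹ and [Tl⁺] = 2s.
Ksp = [Tl⁺]^2[CrO₄²⁻] = (2s)^2(0.26)
(2s)^2 = 1.3×10⁻¹² / (0.26) = 5.0×10⁻¹²
s = 1.1×10⁻⁶ mol L⁻¹

1.1×10⁻⁶ M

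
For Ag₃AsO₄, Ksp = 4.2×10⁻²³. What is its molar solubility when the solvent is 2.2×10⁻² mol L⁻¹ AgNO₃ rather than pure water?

3.9×10⁻¹⁸ M

Ag₃AsO₄(s) ⇌ 3 Ag⁺(aq) + AsO₄³⁻(aq)
The solution already contains Ag⁺ at 2.2×10⁻² mol L⁻¹. Let s be the molar solubility of Ag₃AsO₄.
[Ag⁺] ≈ 2.2×10⁻² mol L⁻¹ (common ion dominates); [AsO₄³⁻] = s.
Ksp = [Ag⁺]^3[AsO₄³⁻] = (2.2×10⁻²)^3s
s = 4.2×10⁻²³ / (2.2×10⁻²)^3 = 3.9×10⁻¹⁸
s = 3.9×10⁻¹⁸ mol L⁻¹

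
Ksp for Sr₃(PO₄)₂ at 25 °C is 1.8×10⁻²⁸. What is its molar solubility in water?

1.1×10⁻⁶ M

Sr₃(PO₄)₂(s) ⇌ 3 Sr²⁺(aq) + 2 PO₄³⁻(aq)
Call the molar solubility s, so that [Sr²⁺] = 3s and [PO₄³⁻] = 2s.
Ksp = [Sr²⁺]^3[PO₄³⁻]^2 = (3s)^3 · (2s)^2 = 108s^5
108s^5 = 1.8×10⁻²⁸  ⇒  s^5 = 1.7×10⁻³⁰
s = (1.7×10⁻³⁰)^(1/5) = 1.1×10⁻⁶ M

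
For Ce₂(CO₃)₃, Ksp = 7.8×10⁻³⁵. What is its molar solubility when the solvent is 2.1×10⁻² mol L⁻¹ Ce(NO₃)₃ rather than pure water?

Ce₂(CO₃)₃(s) ⇌ 2 Ce³⁺(aq) + 3 CO₃²⁻(aq)
With Ce³⁺ already at 2.1×10⁻² mol L⁻¹ and s small, take [Ce³⁺] ≈ 2.1×10⁻² mol L⁻¹ and [CO₃²⁻] = 3s.
Ksp = [Ce³⁺]^2[CO₃²⁻]^3 = (2.1×10⁻²)^2(3s)^3
(3s)^3 = 7.8×10⁻³⁵ / (2.1×10⁻²)^2 = 1.8×10⁻³¹
s = 1.9×10⁻¹¹ mol L⁻¹

1.9×10⁻¹¹ M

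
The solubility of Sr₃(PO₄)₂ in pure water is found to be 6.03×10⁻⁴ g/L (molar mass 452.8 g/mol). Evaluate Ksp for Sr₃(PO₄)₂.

Ksp = 4.52×10⁻²⁸

Convert to molarity: s = 6.03×10⁻⁴ / 452.8 = 1.3317×10⁻⁶ mol/L
Sr₃(PO₄)₂(s) ⇌ 3 Sr²⁺(aq) + 2 PO₄³⁻(aq)
Call the molar solubility s, so that [Sr²⁺] = 3s and [PO₄³⁻] = 2s.
Ksp = [Sr²⁺]^3[PO₄³⁻]^2 = (3s)^3 · (2s)^2 = 108s^5
Ksp = 108 × (1.3317×10⁻⁶)^5 = 4.52×10⁻²⁸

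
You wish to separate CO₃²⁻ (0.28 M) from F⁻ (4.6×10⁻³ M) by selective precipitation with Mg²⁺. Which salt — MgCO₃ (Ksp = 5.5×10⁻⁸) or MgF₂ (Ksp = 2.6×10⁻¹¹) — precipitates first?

Precipitation of each salt begins when its ion product equals Ksp.
For MgCO₃: [Mg²⁺] = (Ksp/[CO₃²⁻]) = 2.0×10⁻⁷ M
For MgF₂: [Mg²⁺] = (Ksp/[F⁻]^2) = 1.2×10⁻⁶ M
The smaller threshold [Mg²⁺] is reached first, so MgCO₃ precipitates first.

MgCO₃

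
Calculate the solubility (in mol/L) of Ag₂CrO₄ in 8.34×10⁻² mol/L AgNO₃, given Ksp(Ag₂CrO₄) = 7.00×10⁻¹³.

Ag₂CrO₄(s) ⇌ 2 Ag⁺(aq) + CrO₄²⁻(aq)
With Ag⁺ already at 8.34×10⁻² mol/L and s small, take [Ag⁺] ≈ 8.34×10⁻² mol/L and [CrO₄²⁻] = s.
Ksp = [Ag⁺]^2[CrO₄²⁻] = (8.34×10⁻²)^2s
s = 7.00×10⁻¹³ / (8.34×10⁻²)^2 = 1.01×10⁻¹⁰
s = 1.01×10⁻¹⁰ mol/L

1.01×10⁻¹⁰ M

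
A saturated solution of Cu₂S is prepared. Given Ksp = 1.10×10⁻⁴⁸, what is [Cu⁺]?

1.30×10⁻¹⁶ M

Cu₂S(s) ⇌ 2 Cu⁺(aq) + S²⁻(aq)
Let s be the molar solubility. Then [Cu⁺] = 2s and [S²⁻] = s.
Ksp = [Cu⁺]^2[S²⁻] = (2s)^2 · s = 4s^3 = 1.10×10⁻⁴⁸
s = 6.50×10⁻¹⁷ M
[Cu⁺] = 2s = 1.30×10⁻¹⁶ M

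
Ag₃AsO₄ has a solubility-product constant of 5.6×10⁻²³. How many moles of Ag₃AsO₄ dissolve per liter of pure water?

1.2×10⁻⁶ M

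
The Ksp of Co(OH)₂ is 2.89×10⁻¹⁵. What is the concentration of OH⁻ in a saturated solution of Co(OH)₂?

1.79×10⁻⁵ M

Co(OH)₂(s) ⇌ Co²⁺(aq) + 2 OH⁻(aq)
Let s be the molar solubility. Then [Co²⁺] = s and [OH⁻] = 2s.
Ksp = [Co²⁺][OH⁻]^2 = s · (2s)^2 = 4s^3 = 2.89×10⁻¹⁵
s = 8.97×10⁻⁶ mol/L
[OH⁻] = 2s = 1.79×10⁻⁵ mol/L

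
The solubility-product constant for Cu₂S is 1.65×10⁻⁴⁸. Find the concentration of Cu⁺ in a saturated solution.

Cu₂S(s) ⇌ 2 Cu⁺(aq) + S²⁻(aq)
If s mol/L of Cu₂S dissolves, [Cu⁺] = 2s and [S²⁻] = s.
Ksp = [Cu⁺]^2[S²⁻] = (2s)^2 · s = 4s^3 = 1.65×10⁻⁴⁸
s = 7.44×10⁻¹⁷ mol L⁻¹
[Cu⁺] = 2s = 1.49×10⁻¹⁶ mol L⁻¹

1.49×10⁻¹⁶ M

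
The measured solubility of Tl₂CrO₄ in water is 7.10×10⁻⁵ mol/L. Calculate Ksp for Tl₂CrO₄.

Ksp = 1.43×10⁻¹²

Tl₂CrO₄(s) ⇌ 2 Tl⁺(aq) + CrO₄²⁻(aq)
Let s be the molar solubility. Then [Tl⁺] = 2s and [CrO₄²⁻] = s.
Ksp = [Tl⁺]^2[CrO₄²⁻] = (2s)^2 · s = 4s^3
Ksp = 4 × (7.10×10⁻⁵)^3 = 1.43×10⁻¹²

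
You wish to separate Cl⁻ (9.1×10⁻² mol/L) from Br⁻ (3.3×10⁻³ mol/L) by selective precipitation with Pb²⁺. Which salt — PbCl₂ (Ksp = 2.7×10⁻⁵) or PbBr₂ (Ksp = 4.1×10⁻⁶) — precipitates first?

PbCl₂

Each salt precipitates once Q = Ksp for that salt.
For PbCl₂: [Pb²⁺] = (Ksp/[Cl⁻]^2) = 3.3×10⁻³ mol/L
For PbBr₂: [Pb²⁺] = (Ksp/[Br⁻]^2) = 0.38 mol/L
The smaller threshold [Pb²⁺] is reached first, so PbCl₂ precipitates first.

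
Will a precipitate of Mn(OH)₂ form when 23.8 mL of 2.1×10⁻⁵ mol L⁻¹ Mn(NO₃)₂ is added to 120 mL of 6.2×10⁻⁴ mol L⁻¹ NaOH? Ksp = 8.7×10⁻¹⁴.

Yes

The combined volume is 143.8 mL.
[Mn²⁺] = (2.1×10⁻⁵)(23.8)/143.8 = 3.5×10⁻⁶ mol L⁻¹
[OH⁻] = (6.2×10⁻⁴)(120)/143.8 = 5.2×10⁻⁴ mol L⁻¹
Q = [Mn²⁺][OH⁻]^2 = 9.3×10⁻¹³
Because Q > Ksp (9.3×10⁻¹³ vs 8.7×10⁻¹⁴), a precipitate of Mn(OH)₂ forms.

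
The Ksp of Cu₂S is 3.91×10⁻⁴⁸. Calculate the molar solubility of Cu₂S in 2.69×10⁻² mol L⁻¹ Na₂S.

6.03×10⁻²⁴ M

Cu₂S(s) ⇌ 2 Cu⁺(aq) + S²⁻(aq)
S²⁻ is already present at 2.69×10⁻² mol L⁻¹. If s mol/L of Cu₂S dissolves, [Cu⁺] = 2s while [S²⁻] ≈ 2.69×10⁻² mol L⁻¹.
Ksp = [Cu⁺]^2[S²⁻] = (2s)^2(2.69×10⁻²)
(2s)^2 = 3.91×10⁻⁴⁸ / (2.69×10⁻²) = 1.45×10⁻⁴⁶
s = 6.03×10⁻²⁴ mol L⁻¹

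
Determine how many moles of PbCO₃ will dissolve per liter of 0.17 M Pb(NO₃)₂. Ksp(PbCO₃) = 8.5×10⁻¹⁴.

5.0×10⁻¹³ M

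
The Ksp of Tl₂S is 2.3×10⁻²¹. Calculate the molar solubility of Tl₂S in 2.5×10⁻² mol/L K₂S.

1.5×10⁻¹⁰ M

Tl₂S(s) ⇌ 2 Tl⁺(aq) + S²⁻(aq)
S²⁻ is already present at 2.5×10⁻² mol/L. If s mol/L of Tl₂S dissolves, [Tl⁺] = 2s while [S²⁻] ≈ 2.5×10⁻² mol/L.
Ksp = [Tl⁺]^2[S²⁻] = (2s)^2(2.5×10⁻²)
(2s)^2 = 2.3×10⁻²¹ / (2.5×10⁻²) = 9.2×10⁻²⁰
s = 1.5×10⁻¹⁰ mol/L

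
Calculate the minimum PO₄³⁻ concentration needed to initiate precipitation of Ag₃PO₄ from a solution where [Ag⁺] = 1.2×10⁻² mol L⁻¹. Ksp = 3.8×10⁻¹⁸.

Precipitation of each salt begins when its ion product equals Ksp.
Ag₃PO₄(s) ⇌ 3 Ag⁺(aq) + PO₄³⁻(aq)
Ksp = [Ag⁺]^3[PO₄³⁻] = [PO₄³⁻](1.2×10⁻²)^3
[PO₄³⁻] = 3.8×10⁻¹⁸ / (1.2×10⁻²)^3 = 2.2×10⁻¹²
[PO₄³⁻] = 2.2×10⁻¹² mol L⁻¹

2.2×10⁻¹² M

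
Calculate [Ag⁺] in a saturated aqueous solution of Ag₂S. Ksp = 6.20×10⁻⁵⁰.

4.99×10⁻¹⁷ M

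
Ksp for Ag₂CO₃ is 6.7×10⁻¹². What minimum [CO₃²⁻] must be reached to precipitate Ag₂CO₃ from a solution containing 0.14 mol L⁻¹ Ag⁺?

A salt starts to precipitate once the ion product Q reaches its Ksp.
Ag₂CO₃(s) ⇌ 2 Ag⁺(aq) + CO₃²⁻(aq)
Ksp = [Ag⁺]^2[CO₃²⁻] = [CO₃²⁻](0.14)^2
[CO₃²⁻] = 6.7×10⁻¹² / (0.14)^2 = 3.4×10⁻¹⁰
[CO₃²⁻] = 3.4×10⁻¹⁰ mol L⁻¹

3.4×10⁻¹⁰ M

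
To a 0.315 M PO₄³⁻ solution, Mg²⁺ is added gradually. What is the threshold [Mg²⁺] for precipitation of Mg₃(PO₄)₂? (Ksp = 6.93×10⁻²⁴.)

4.12×10⁻⁸ M

Precipitation begins when Q = Ksp.
Mg₃(PO₄)₂(s) ⇌ 3 Mg²⁺(aq) + 2 PO₄³⁻(aq)
Ksp = [Mg²⁺]^3[PO₄³⁻]^2 = [Mg²⁺]^3(0.315)^2
[Mg²⁺]^3 = 6.93×10⁻²⁴ / (0.315)^2 = 6.98×10⁻²³
[Mg²⁺] = 4.12×10⁻⁸ M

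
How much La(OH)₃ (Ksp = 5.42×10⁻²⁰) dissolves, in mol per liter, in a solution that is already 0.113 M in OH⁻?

3.76×10⁻¹⁷ M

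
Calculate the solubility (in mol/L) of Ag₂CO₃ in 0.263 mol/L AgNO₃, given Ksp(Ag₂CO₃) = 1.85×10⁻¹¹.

Ag₂CO₃(s) ⇌ 2 Ag⁺(aq) + CO₃²⁻(aq)
The solution already contains Ag⁺ at 0.263 mol/L. Let s be the molar solubility of Ag₂CO₃.
[Ag⁺] ≈ 0.263 mol/L (common ion dominates); [CO₃²⁻] = s.
Ksp = [Ag⁺]^2[CO₃²⁻] = (0.263)^2s
s = 1.85×10⁻¹¹ / (0.263)^2 = 2.67×10⁻¹⁰
s = 2.67×10⁻¹⁰ mol/L

2.67×10⁻¹⁰ M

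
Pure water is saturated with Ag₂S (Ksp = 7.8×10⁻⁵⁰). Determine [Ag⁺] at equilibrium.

5.4×10⁻¹⁷ M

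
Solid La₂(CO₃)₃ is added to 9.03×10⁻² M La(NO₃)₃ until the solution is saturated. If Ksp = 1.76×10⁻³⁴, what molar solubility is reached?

La₂(CO₃)₃(s) ⇌ 2 La³⁺(aq) + 3 CO₃²⁻(aq)
Let s be the solubility of La₂(CO₃)₃ here. The common ion gives [La³⁺] ≈ 9.03×10⁻² M, and [CO₃²⁻] = 3s.
Ksp = [La³⁺]^2[CO₃²⁻]^3 = (9.03×10⁻²)^2(3s)^3
(3s)^3 = 1.76×10⁻³⁴ / (9.03×10⁻²)^2 = 2.16×10⁻³²
s = 9.28×10⁻¹² M

9.28×10⁻¹² M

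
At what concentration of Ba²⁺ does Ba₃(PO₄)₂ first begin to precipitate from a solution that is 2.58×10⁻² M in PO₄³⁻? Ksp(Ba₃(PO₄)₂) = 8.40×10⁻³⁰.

Each salt precipitates once Q = Ksp for that salt.
Ba₃(PO₄)₂(s) ⇌ 3 Ba²⁺(aq) + 2 PO₄³⁻(aq)
Ksp = [Ba²⁺]^3[PO₄³⁻]^2 = [Ba²⁺]^3(2.58×10⁻²)^2
[Ba²⁺]^3 = 8.40×10⁻³⁰ / (2.58×10⁻²)^2 = 1.26×10⁻²⁶
[Ba²⁺] = 2.33×10⁻⁹ M

2.33×10⁻⁹ M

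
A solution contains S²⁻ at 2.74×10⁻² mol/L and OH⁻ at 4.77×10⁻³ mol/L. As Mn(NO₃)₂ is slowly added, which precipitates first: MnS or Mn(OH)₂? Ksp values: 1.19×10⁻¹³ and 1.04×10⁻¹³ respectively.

Precipitation of each salt begins when its ion product equals Ksp.
For MnS: [Mn²⁺] = (Ksp/[S²⁻]) = 4.34×10⁻¹² mol/L
For Mn(OH)₂: [Mn²⁺] = (Ksp/[OH⁻]^2) = 4.57×10⁻⁹ mol/L
Since MnS needs less Mn²⁺ to reach saturation, it precipitates first.

MnS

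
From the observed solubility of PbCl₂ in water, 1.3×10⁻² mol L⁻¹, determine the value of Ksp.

PbCl₂(s) ⇌ Pb²⁺(aq) + 2 Cl⁻(aq)
Let s be the molar solubility. Then [Pb²⁺] = s and [Cl⁻] = 2s.
Ksp = [Pb²⁺][Cl⁻]^2 = s · (2s)^2 = 4s^3
Ksp = 4 × (1.3×10⁻²)^3 = 8.8×10⁻⁶

Ksp = 8.8×10⁻⁶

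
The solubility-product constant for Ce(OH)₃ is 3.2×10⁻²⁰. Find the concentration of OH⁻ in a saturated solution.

Ce(OH)₃(s) ⇌ Ce³⁺(aq) + 3 OH⁻(aq)
If s mol/L of Ce(OH)₃ dissolves, [Ce³⁺] = s and [OH⁻] = 3s.
Ksp = [Ce³⁺][OH⁻]^3 = s · (3s)^3 = 27s^4 = 3.2×10⁻²⁰
s = 5.9×10⁻⁶ M
[OH⁻] = 3s = 1.8×10⁻⁵ M

1.8×10⁻⁵ M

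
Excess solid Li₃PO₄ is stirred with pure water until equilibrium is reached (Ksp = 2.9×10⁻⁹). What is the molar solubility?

Li₃PO₄(s) ⇌ 3 Li⁺(aq) + PO₄³⁻(aq)
With molar solubility s: [Li⁺] = 3s, [PO₄³⁻] = s.
Ksp = [Li⁺]^3[PO₄³⁻] = (3s)^3 · s = 27s^4
27s^4 = 2.9×10⁻⁹  ⇒  s^4 = 1.1×10⁻¹⁰
Taking the 4th root, s = 3.2×10⁻³ mol L⁻¹.

3.2×10⁻³ M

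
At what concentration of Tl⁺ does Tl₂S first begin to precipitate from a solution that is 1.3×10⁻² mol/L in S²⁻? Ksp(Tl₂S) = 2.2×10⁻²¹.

4.1×10⁻¹⁰ M

Each salt precipitates once Q = Ksp for that salt.
Tl₂S(s) ⇌ 2 Tl⁺(aq) + S²⁻(aq)
Ksp = [Tl⁺]^2[S²⁻] = [Tl⁺]^2(1.3×10⁻²)
[Tl⁺]^2 = 2.2×10⁻²¹ / (1.3×10⁻²) = 1.7×10⁻¹⁹
[Tl⁺] = 4.1×10⁻¹⁰ mol/L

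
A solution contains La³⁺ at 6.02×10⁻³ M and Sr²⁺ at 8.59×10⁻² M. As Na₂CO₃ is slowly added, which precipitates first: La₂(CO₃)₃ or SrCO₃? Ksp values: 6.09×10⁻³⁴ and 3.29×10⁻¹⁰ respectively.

La₂(CO₃)₃

Precipitation begins when Q = Ksp.
For La₂(CO₃)₃: [CO₃²⁻] = (Ksp/[La³⁺]^2)^(1/3) = 2.56×10⁻¹⁰ M
For SrCO₃: [CO₃²⁻] = (Ksp/[Sr²⁺]) = 3.83×10⁻⁹ M
The smaller threshold [CO₃²⁻] is reached first, so La₂(CO₃)₃ precipitates first.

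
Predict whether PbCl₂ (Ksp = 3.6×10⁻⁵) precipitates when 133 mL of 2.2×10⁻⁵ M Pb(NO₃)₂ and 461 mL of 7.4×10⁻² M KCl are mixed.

No

The combined volume is 594 mL.
[Pb²⁺] = (2.2×10⁻⁵)(133)/594 = 4.9×10⁻⁶ M
[Cl⁻] = (7.4×10⁻²)(461)/594 = 5.7×10⁻² M
Q = [Pb²⁺][Cl⁻]^2 = 1.6×10⁻⁸
Q < Ksp (1.6×10⁻⁸ vs 3.6×10⁻⁵); the solution remains unsaturated and no precipitate forms.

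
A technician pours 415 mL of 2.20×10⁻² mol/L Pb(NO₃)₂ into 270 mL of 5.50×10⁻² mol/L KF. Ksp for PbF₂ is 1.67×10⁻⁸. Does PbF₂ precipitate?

Total volume after mixing = 415 + 270 = 685 mL.
[Pb²⁺] = (2.20×10⁻²)(415)/685 = 1.33×10⁻² mol/L
[F⁻] = (5.50×10⁻²)(270)/685 = 2.17×10⁻² mol/L
Q = [Pb²⁺][F⁻]^2 = 6.26×10⁻⁶
Because Q > Ksp (6.26×10⁻⁶ vs 1.67×10⁻⁸), a precipitate of PbF₂ forms.

Yes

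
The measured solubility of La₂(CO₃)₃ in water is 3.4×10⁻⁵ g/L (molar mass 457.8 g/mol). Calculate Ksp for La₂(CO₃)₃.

s = (3.4×10⁻⁵ g L⁻¹)/(457.8 g mol⁻¹) = 7.427×10⁻⁸ M
La₂(CO₃)₃(s) ⇌ 2 La³⁺(aq) + 3 CO₃²⁻(aq)
For each mole of La₂(CO₃)₃ that dissolves per liter, [La³⁺] = 2s and [CO₃²⁻] = 3s; let s denote this solubility.
Ksp = [La³⁺]^2[CO₃²⁻]^3 = (2s)^2 · (3s)^3 = 108s^5
Ksp = 108 × (7.427×10⁻⁸)^5 = 2.4×10⁻³⁴

Ksp = 2.4×10⁻³⁴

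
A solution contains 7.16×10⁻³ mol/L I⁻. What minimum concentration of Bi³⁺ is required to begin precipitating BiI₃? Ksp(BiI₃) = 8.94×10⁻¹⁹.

2.44×10⁻¹² M

Precipitation begins when Q = Ksp.
BiI₃(s) ⇌ Bi³⁺(aq) + 3 I⁻(aq)
Ksp = [Bi³⁺][I⁻]^3 = [Bi³⁺](7.16×10⁻³)^3
[Bi³⁺] = 8.94×10⁻¹⁹ / (7.16×10⁻³)^3 = 2.44×10⁻¹²
[Bi³⁺] = 2.44×10⁻¹² mol/L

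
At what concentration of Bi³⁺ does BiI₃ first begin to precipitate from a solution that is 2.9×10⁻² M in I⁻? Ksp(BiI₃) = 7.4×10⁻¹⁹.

3.0×10⁻¹⁴ M

Each salt precipitates once Q = Ksp for that salt.
BiI₃(s) ⇌ Bi³⁺(aq) + 3 I⁻(aq)
Ksp = [Bi³⁺][I⁻]^3 = [Bi³⁺](2.9×10⁻²)^3
[Bi³⁺] = 7.4×10⁻¹⁹ / (2.9×10⁻²)^3 = 3.0×10⁻¹⁴
[Bi³⁺] = 3.0×10⁻¹⁴ M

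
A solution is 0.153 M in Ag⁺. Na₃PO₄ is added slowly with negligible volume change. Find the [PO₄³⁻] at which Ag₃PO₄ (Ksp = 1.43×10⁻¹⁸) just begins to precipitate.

Each salt precipitates once Q = Ksp for that salt.
Ag₃PO₄(s) ⇌ 3 Ag⁺(aq) + PO₄³⁻(aq)
Ksp = [Ag⁺]^3[PO₄³⁻] = [PO₄³⁻](0.153)^3
[PO₄³⁻] = 1.43×10⁻¹⁸ / (0.153)^3 = 3.99×10⁻¹⁶
[PO₄³⁻] = 3.99×10⁻¹⁶ M

3.99×10⁻¹⁶ M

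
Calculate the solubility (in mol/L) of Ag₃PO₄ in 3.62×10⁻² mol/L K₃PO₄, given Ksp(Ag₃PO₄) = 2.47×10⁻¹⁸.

Ag₃PO₄(s) ⇌ 3 Ag⁺(aq) + PO₄³⁻(aq)
Let s be the solubility of Ag₃PO₄ here. The common ion gives [PO₄³⁻] ≈ 3.62×10⁻² mol/L, and [Ag⁺] = 3s.
Ksp = [Ag⁺]^3[PO₄³⁻] = (3s)^3(3.62×10⁻²)
(3s)^3 = 2.47×10⁻¹⁸ / (3.62×10⁻²) = 6.82×10⁻¹⁷
s = 1.36×10⁻⁶ mol/L

1.36×10⁻⁶ M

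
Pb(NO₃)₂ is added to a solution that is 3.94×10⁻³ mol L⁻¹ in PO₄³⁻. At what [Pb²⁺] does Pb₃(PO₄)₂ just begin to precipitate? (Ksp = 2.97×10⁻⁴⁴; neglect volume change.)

1.24×10⁻¹³ M

The threshold for precipitation is Q = Ksp.
Pb₃(PO₄)₂(s) ⇌ 3 Pb²⁺(aq) + 2 PO₄³⁻(aq)
Ksp = [Pb²⁺]^3[PO₄³⁻]^2 = [Pb²⁺]^3(3.94×10⁻³)^2
[Pb²⁺]^3 = 2.97×10⁻⁴⁴ / (3.94×10⁻³)^2 = 1.91×10⁻³⁹
[Pb²⁺] = 1.24×10⁻¹³ mol L⁻¹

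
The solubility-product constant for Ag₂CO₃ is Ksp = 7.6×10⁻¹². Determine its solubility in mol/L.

Ag₂CO₃(s) ⇌ 2 Ag⁺(aq) + CO₃²⁻(aq)
For each mole of Ag₂CO₃ that dissolves per liter, [Ag⁺] = 2s and [CO₃²⁻] = s; let s denote this solubility.
Ksp = [Ag⁺]^2[CO₃²⁻] = (2s)^2 · s = 4s^3
4s^3 = 7.6×10⁻¹²  ⇒  s^3 = 1.9×10⁻¹²
s = 1.2×10⁻⁴ mol L⁻¹

1.2×10⁻⁴ M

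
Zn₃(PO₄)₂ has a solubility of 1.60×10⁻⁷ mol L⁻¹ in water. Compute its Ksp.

Zn₃(PO₄)₂(s) ⇌ 3 Zn²⁺(aq) + 2 PO₄³⁻(aq)
For each mole of Zn₃(PO₄)₂ that dissolves per liter, [Zn²⁺] = 3s and [PO₄³⁻] = 2s; let s denote this solubility.
Ksp = [Zn²⁺]^3[PO₄³⁻]^2 = (3s)^3 · (2s)^2 = 108s^5
Ksp = 108 × (1.60×10⁻⁷)^5 = 1.13×10⁻³²

Ksp = 1.13×10⁻³²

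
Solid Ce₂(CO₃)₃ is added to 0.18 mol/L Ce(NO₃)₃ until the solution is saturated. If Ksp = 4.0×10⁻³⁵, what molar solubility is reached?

3.6×10⁻¹² M

Ce₂(CO₃)₃(s) ⇌ 2 Ce³⁺(aq) + 3 CO₃²⁻(aq)
Ce³⁺ is already present at 0.18 mol/L. If s mol/L of Ce₂(CO₃)₃ dissolves, [CO₃²⁻] = 3s while [Ce³⁺] ≈ 0.18 mol/L.
Ksp = [Ce³⁺]^2[CO₃²⁻]^3 = (0.18)^2(3s)^3
(3s)^3 = 4.0×10⁻³⁵ / (0.18)^2 = 1.2×10⁻³³
s = 3.6×10⁻¹² mol/L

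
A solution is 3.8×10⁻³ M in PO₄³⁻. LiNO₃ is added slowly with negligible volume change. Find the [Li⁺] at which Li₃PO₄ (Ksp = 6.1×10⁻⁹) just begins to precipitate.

The threshold for precipitation is Q = Ksp.
Li₃PO₄(s) ⇌ 3 Li⁺(aq) + PO₄³⁻(aq)
Ksp = [Li⁺]^3[PO₄³⁻] = [Li⁺]^3(3.8×10⁻³)
[Li⁺]^3 = 6.1×10⁻⁹ / (3.8×10⁻³) = 1.6×10⁻⁶
[Li⁺] = 1.2×10⁻² M

1.2×10⁻² M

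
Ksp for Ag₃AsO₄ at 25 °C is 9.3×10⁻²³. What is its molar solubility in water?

Ag₃AsO₄(s) ⇌ 3 Ag⁺(aq) + AsO₄³⁻(aq)
If s mol/L of Ag₃AsO₄ dissolves, [Ag⁺] = 3s and [AsO₄³⁻] = s.
Ksp = [Ag⁺]^3[AsO₄³⁻] = (3s)^3 · s = 27s^4
27s^4 = 9.3×10⁻²³  ⇒  s^4 = 3.4×10⁻²⁴
s = 1.4×10⁻⁶ mol/L

1.4×10⁻⁶ M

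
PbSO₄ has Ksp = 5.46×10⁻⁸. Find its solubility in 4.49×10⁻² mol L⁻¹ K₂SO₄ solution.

1.22×10⁻⁶ M

PbSO₄(s) ⇌ Pb²⁺(aq) + SO₄²⁻(aq)
Let s be the solubility of PbSO₄ here. The common ion gives [SO₄²⁻] ≈ 4.49×10⁻² mol L⁻¹, and [Pb²⁺] = s.
Ksp = [Pb²⁺][SO₄²⁻] = s(4.49×10⁻²)
s = 5.46×10⁻⁸ / (4.49×10⁻²) = 1.22×10⁻⁶
s = 1.22×10⁻⁶ mol L⁻¹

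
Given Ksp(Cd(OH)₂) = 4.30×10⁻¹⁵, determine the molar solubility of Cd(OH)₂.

1.02×10⁻⁵ M

Cd(OH)₂(s) ⇌ Cd²⁺(aq) + 2 OH⁻(aq)
If s mol/L of Cd(OH)₂ dissolves, [Cd²⁺] = s and [OH⁻] = 2s.
Ksp = [Cd²⁺][OH⁻]^2 = s · (2s)^2 = 4s^3
4s^3 = 4.30×10⁻¹⁵  ⇒  s^3 = 1.08×10⁻¹⁵
Taking the 3rd root, s = 1.02×10⁻⁵ mol L⁻¹.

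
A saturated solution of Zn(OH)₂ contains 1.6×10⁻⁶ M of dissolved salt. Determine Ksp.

Zn(OH)₂(s) ⇌ Zn²⁺(aq) + 2 OH⁻(aq)
Let s be the molar solubility. Then [Zn²⁺] = s and [OH⁻] = 2s.
Ksp = [Zn²⁺][OH⁻]^2 = s · (2s)^2 = 4s^3
Ksp = 4 × (1.6×10⁻⁶)^3 = 1.6×10⁻¹⁷

Ksp = 1.6×10⁻¹⁷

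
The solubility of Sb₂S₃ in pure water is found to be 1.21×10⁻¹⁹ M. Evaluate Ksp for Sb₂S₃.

Sb₂S₃(s) ⇌ 2 Sb³⁺(aq) + 3 S²⁻(aq)
For each mole of Sb₂S₃ that dissolves per liter, [Sb³⁺] = 2s and [S²⁻] = 3s; let s denote this solubility.
Ksp = [Sb³⁺]^2[S²⁻]^3 = (2s)^2 · (3s)^3 = 108s^5
Ksp = 108 × (1.21×10⁻¹⁹)^5 = 2.80×10⁻⁹³

Ksp = 2.80×10⁻⁹³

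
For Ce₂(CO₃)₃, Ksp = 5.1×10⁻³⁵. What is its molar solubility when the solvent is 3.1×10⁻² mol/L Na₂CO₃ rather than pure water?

Ce₂(CO₃)₃(s) ⇌ 2 Ce³⁺(aq) + 3 CO₃²⁻(aq)
Let s be the solubility of Ce₂(CO₃)₃ here. The common ion gives [CO₃²⁻] ≈ 3.1×10⁻² mol/L, and [Ce³⁺] = 2s.
Ksp = [Ce³⁺]^2[CO₃²⁻]^3 = (2s)^2(3.1×10⁻²)^3
(2s)^2 = 5.1×10⁻³⁵ / (3.1×10⁻²)^3 = 1.7×10⁻³⁰
s = 6.5×10⁻¹⁶ mol/L

6.5×10⁻¹⁶ M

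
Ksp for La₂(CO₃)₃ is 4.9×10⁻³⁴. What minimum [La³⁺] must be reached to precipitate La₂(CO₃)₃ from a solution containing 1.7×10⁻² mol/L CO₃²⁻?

The threshold for precipitation is Q = Ksp.
La₂(CO₃)₃(s) ⇌ 2 La³⁺(aq) + 3 CO₃²⁻(aq)
Ksp = [La³⁺]^2[CO₃²⁻]^3 = [La³⁺]^2(1.7×10⁻²)^3
[La³⁺]^2 = 4.9×10⁻³⁴ / (1.7×10⁻²)^3 = 1.0×10⁻²⁸
[La³⁺] = 1.0×10⁻¹⁴ mol/L

1.0×10⁻¹⁴ M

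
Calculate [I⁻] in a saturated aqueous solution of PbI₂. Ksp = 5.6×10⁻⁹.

2.2×10⁻³ M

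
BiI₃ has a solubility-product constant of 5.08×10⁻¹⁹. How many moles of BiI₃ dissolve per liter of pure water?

BiI₃(s) ⇌ Bi³⁺(aq) + 3 I⁻(aq)
For each mole of BiI₃ that dissolves per liter, [Bi³⁺] = s and [I⁻] = 3s; let s denote this solubility.
Ksp = [Bi³⁺][I⁻]^3 = s · (3s)^3 = 27s^4
27s^4 = 5.08×10⁻¹⁹  ⇒  s^4 = 1.88×10⁻²⁰
s = (1.88×10⁻²⁰)^(1/4) = 1.17×10⁻⁵ M

1.17×10⁻⁵ M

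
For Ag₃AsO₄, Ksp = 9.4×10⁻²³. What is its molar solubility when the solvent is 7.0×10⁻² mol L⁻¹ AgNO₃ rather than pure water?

2.7×10⁻¹⁹ M

Ag₃AsO₄(s) ⇌ 3 Ag⁺(aq) + AsO₄³⁻(aq)
Let s be the solubility of Ag₃AsO₄ here. The common ion gives [Ag⁺] ≈ 7.0×10⁻² mol L⁻¹, and [AsO₄³⁻] = s.
Ksp = [Ag⁺]^3[AsO₄³⁻] = (7.0×10⁻²)^3s
s = 9.4×10⁻²³ / (7.0×10⁻²)^3 = 2.7×10⁻¹⁹
s = 2.7×10⁻¹⁹ mol L⁻¹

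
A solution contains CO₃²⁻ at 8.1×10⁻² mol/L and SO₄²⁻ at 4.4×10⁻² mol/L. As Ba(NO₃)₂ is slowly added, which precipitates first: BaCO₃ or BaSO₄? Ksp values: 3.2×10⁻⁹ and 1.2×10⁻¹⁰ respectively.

The threshold for precipitation is Q = Ksp.
For BaCO₃: [Ba²⁺] = (Ksp/[CO₃²⁻]) = 4.0×10⁻⁸ mol/L
For BaSO₄: [Ba²⁺] = (Ksp/[SO₄²⁻]) = 2.7×10⁻⁹ mol/L
BaSO₄ requires the lower [Ba²⁺], so it precipitates first.

BaSO₄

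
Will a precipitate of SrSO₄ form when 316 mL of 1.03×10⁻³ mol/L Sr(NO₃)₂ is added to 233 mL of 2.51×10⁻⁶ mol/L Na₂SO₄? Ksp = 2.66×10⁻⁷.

No

After mixing, V = 316 mL + 233 mL = 549 mL.
[Sr²⁺] = (1.03×10⁻³)(316)/549 = 5.93×10⁻⁴ mol/L
[SO₄²⁻] = (2.51×10⁻⁶)(233)/549 = 1.07×10⁻⁶ mol/L
Q = [Sr²⁺][SO₄²⁻] = 6.32×10⁻¹⁰
Q = 6.32×10⁻¹⁰ < Ksp = 2.66×10⁻⁷, so the solution is unsaturated and no precipitate forms.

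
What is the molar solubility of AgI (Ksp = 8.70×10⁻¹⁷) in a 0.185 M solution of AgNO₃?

4.70×10⁻¹⁶ M

AgI(s) ⇌ Ag⁺(aq) + I⁻(aq)
With Ag⁺ already at 0.185 M and s small, take [Ag⁺] ≈ 0.185 M and [I⁻] = s.
Ksp = [Ag⁺][I⁻] = (0.185)s
s = 8.70×10⁻¹⁷ / (0.185) = 4.70×10⁻¹⁶
s = 4.70×10⁻¹⁶ M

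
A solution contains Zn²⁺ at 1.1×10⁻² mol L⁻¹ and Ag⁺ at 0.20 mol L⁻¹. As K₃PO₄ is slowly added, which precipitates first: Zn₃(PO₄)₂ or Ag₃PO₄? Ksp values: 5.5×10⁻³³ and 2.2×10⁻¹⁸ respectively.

Ag₃PO₄

Each salt precipitates once Q = Ksp for that salt.
For Zn₃(PO₄)₂: [PO₄³⁻] = (Ksp/[Zn²⁺]^3)^(1/2) = 6.4×10⁻¹⁴ mol L⁻¹
For Ag₃PO₄: [PO₄³⁻] = (Ksp/[Ag⁺]^3) = 2.8×10⁻¹⁶ mol L⁻¹
The smaller threshold [PO₄³⁻] is reached first, so Ag₃PO₄ precipitates first.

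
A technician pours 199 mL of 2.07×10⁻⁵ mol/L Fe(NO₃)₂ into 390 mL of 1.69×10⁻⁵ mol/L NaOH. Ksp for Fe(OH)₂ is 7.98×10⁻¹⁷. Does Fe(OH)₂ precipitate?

Total volume after mixing = 199 + 390 = 589 mL.
[Fe²⁺] = (2.07×10⁻⁵)(199)/589 = 6.99×10⁻⁶ mol/L
[OH⁻] = (1.69×10⁻⁵)(390)/589 = 1.12×10⁻⁵ mol/L
Q = [Fe²⁺][OH⁻]^2 = 8.76×10⁻¹⁶
Since Q (8.76×10⁻¹⁶) exceeds Ksp (7.98×10⁻¹⁷), Fe(OH)₂ will precipitate.

Yes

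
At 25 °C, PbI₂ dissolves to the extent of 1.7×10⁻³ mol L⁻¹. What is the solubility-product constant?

Ksp = 2.0×10⁻⁸

PbI₂(s) ⇌ Pb²⁺(aq) + 2 I⁻(aq)
Call the molar solubility s, so that [Pb²⁺] = s and [I⁻] = 2s.
Ksp = [Pb²⁺][I⁻]^2 = s · (2s)^2 = 4s^3
Ksp = 4 × (1.7×10⁻³)^3 = 2.0×10⁻⁸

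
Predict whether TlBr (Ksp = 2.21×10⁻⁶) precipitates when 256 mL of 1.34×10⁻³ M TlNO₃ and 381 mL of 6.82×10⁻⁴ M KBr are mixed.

After mixing, V = 256 mL + 381 mL = 637 mL.
[Tl⁺] = (1.34×10⁻³)(256)/637 = 5.39×10⁻⁴ M
[Br⁻] = (6.82×10⁻⁴)(381)/637 = 4.08×10⁻⁴ M
Q = [Tl⁺][Br⁻] = 2.20×10⁻⁷
Q < Ksp (2.20×10⁻⁷ vs 2.21×10⁻⁶); the solution remains unsaturated and no precipitate forms.

No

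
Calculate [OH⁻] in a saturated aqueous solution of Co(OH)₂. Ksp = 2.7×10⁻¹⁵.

Co(OH)₂(s) ⇌ Co²⁺(aq) + 2 OH⁻(aq)
For each mole of Co(OH)₂ that dissolves per liter, [Co²⁺] = s and [OH⁻] = 2s; let s denote this solubility.
Ksp = [Co²⁺][OH⁻]^2 = s · (2s)^2 = 4s^3 = 2.7×10⁻¹⁵
s = 8.8×10⁻⁶ mol L⁻¹
[OH⁻] = 2s = 1.8×10⁻⁵ mol L⁻¹

1.8×10⁻⁵ M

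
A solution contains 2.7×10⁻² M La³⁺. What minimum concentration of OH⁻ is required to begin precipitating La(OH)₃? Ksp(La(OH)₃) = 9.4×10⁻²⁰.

Each salt precipitates once Q = Ksp for that salt.
La(OH)₃(s) ⇌ La³⁺(aq) + 3 OH⁻(aq)
Ksp = [La³⁺][OH⁻]^3 = [OH⁻]^3(2.7×10⁻²)
[OH⁻]^3 = 9.4×10⁻²⁰ / (2.7×10⁻²) = 3.5×10⁻¹⁸
[OH⁻] = 1.5×10⁻⁶ M

1.5×10⁻⁶ M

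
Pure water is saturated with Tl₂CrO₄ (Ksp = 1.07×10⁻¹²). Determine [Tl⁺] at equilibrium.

1.29×10⁻⁴ M

Tl₂CrO₄(s) ⇌ 2 Tl⁺(aq) + CrO₄²⁻(aq)
If s mol/L of Tl₂CrO₄ dissolves, [Tl⁺] = 2s and [CrO₄²⁻] = s.
Ksp = [Tl⁺]^2[CrO₄²⁻] = (2s)^2 · s = 4s^3 = 1.07×10⁻¹²
s = 6.44×10⁻⁵ mol/L
[Tl⁺] = 2s = 1.29×10⁻⁴ mol/L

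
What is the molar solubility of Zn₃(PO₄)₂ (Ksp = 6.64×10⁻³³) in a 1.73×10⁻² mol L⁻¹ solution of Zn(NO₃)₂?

1.79×10⁻¹⁴ M

Zn₃(PO₄)₂(s) ⇌ 3 Zn²⁺(aq) + 2 PO₄³⁻(aq)
With Zn²⁺ already at 1.73×10⁻² mol L⁻¹ and s small, take [Zn²⁺] ≈ 1.73×10⁻² mol L⁻¹ and [PO₄³⁻] = 2s.
Ksp = [Zn²⁺]^3[PO₄³⁻]^2 = (1.73×10⁻²)^3(2s)^2
(2s)^2 = 6.64×10⁻³³ / (1.73×10⁻²)^3 = 1.28×10⁻²⁷
s = 1.79×10⁻¹⁴ mol L⁻¹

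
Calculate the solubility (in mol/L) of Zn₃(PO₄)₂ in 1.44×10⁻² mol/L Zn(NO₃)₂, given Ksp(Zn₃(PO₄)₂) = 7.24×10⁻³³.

Zn₃(PO₄)₂(s) ⇌ 3 Zn²⁺(aq) + 2 PO₄³⁻(aq)
The solution already contains Zn²⁺ at 1.44×10⁻² mol/L. Let s be the molar solubility of Zn₃(PO₄)₂.
[Zn²⁺] ≈ 1.44×10⁻² mol/L (common ion dominates); [PO₄³⁻] = 2s.
Ksp = [Zn²⁺]^3[PO₄³⁻]^2 = (1.44×10⁻²)^3(2s)^2
(2s)^2 = 7.24×10⁻³³ / (1.44×10⁻²)^3 = 2.42×10⁻²⁷
s = 2.46×10⁻¹⁴ mol/L

2.46×10⁻¹⁴ M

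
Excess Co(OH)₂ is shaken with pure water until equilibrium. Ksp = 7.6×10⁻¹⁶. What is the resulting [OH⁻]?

Co(OH)₂(s) ⇌ Co²⁺(aq) + 2 OH⁻(aq)
If s mol/L of Co(OH)₂ dissolves, [Co²⁺] = s and [OH⁻] = 2s.
Ksp = [Co²⁺][OH⁻]^2 = s · (2s)^2 = 4s^3 = 7.6×10⁻¹⁶
s = 5.7×10⁻⁶ mol/L
[OH⁻] = 2s = 1.1×10⁻⁵ mol/L

1.1×10⁻⁵ M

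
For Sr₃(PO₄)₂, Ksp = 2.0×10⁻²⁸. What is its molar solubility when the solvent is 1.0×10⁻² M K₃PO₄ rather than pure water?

4.2×10⁻⁹ M

Sr₃(PO₄)₂(s) ⇌ 3 Sr²⁺(aq) + 2 PO₄³⁻(aq)
PO₄³⁻ is already present at 1.0×10⁻² M. If s mol/L of Sr₃(PO₄)₂ dissolves, [Sr²⁺] = 3s while [PO₄³⁻] ≈ 1.0×10⁻² M.
Ksp = [Sr²⁺]^3[PO₄³⁻]^2 = (3s)^3(1.0×10⁻²)^2
(3s)^3 = 2.0×10⁻²⁸ / (1.0×10⁻²)^2 = 2.0×10⁻²⁴
s = 4.2×10⁻⁹ M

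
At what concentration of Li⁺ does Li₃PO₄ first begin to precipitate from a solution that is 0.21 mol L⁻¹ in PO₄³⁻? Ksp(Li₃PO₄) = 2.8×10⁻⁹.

2.4×10⁻³ M

A salt starts to precipitate once the ion product Q reaches its Ksp.
Li₃PO₄(s) ⇌ 3 Li⁺(aq) + PO₄³⁻(aq)
Ksp = [Li⁺]^3[PO₄³⁻] = [Li⁺]^3(0.21)
[Li⁺]^3 = 2.8×10⁻⁹ / (0.21) = 1.3×10⁻⁸
[Li⁺] = 2.4×10⁻³ mol L⁻¹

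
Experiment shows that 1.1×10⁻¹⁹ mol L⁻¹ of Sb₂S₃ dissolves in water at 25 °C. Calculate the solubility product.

Sb₂S₃(s) ⇌ 2 Sb³⁺(aq) + 3 S²⁻(aq)
For each mole of Sb₂S₃ that dissolves per liter, [Sb³⁺] = 2s and [S²⁻] = 3s; let s denote this solubility.
Ksp = [Sb³⁺]^2[S²⁻]^3 = (2s)^2 · (3s)^3 = 108s^5
Ksp = 108 × (1.1×10⁻¹⁹)^5 = 1.7×10⁻⁹³

Ksp = 1.7×10⁻⁹³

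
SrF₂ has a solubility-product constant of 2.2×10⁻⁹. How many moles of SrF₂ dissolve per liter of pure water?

SrF₂(s) ⇌ Sr²⁺(aq) + 2 F⁻(aq)
With molar solubility s: [Sr²⁺] = s, [F⁻] = 2s.
Ksp = [Sr²⁺][F⁻]^2 = s · (2s)^2 = 4s^3
4s^3 = 2.2×10⁻⁹  ⇒  s^3 = 5.5×10⁻¹⁰
Taking the 3rd root, s = 8.2×10⁻⁴ mol L⁻¹.

8.2×10⁻⁴ M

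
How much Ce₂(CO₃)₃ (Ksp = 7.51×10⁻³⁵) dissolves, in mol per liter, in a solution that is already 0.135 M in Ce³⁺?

Ce₂(CO₃)₃(s) ⇌ 2 Ce³⁺(aq) + 3 CO₃²⁻(aq)
The solution already contains Ce³⁺ at 0.135 M. Let s be the molar solubility of Ce₂(CO₃)₃.
[Ce³⁺] ≈ 0.135 M (common ion dominates); [CO₃²⁻] = 3s.
Ksp = [Ce³⁺]^2[CO₃²⁻]^3 = (0.135)^2(3s)^3
(3s)^3 = 7.51×10⁻³⁵ / (0.135)^2 = 4.12×10⁻³³
s = 5.34×10⁻¹² M

5.34×10⁻¹² M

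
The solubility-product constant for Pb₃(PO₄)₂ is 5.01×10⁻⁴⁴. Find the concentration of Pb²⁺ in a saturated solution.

Pb₃(PO₄)₂(s) ⇌ 3 Pb²⁺(aq) + 2 PO₄³⁻(aq)
If s mol/L of Pb₃(PO₄)₂ dissolves, [Pb²⁺] = 3s and [PO₄³⁻] = 2s.
Ksp = [Pb²⁺]^3[PO₄³⁻]^2 = (3s)^3 · (2s)^2 = 108s^5 = 5.01×10⁻⁴⁴
s = 8.58×10⁻¹⁰ M
[Pb²⁺] = 3s = 2.57×10⁻⁹ M

2.57×10⁻⁹ M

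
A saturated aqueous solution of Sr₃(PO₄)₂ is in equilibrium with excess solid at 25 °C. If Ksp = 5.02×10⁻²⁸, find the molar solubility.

Sr₃(PO₄)₂(s) ⇌ 3 Sr²⁺(aq) + 2 PO₄³⁻(aq)
If s mol/L of Sr₃(PO₄)₂ dissolves, [Sr²⁺] = 3s and [PO₄³⁻] = 2s.
Ksp = [Sr²⁺]^3[PO₄³⁻]^2 = (3s)^3 · (2s)^2 = 108s^5
108s^5 = 5.02×10⁻²⁸  ⇒  s^5 = 4.65×10⁻³⁰
Taking the 5th root, s = 1.36×10⁻⁶ M.

1.36×10⁻⁶ M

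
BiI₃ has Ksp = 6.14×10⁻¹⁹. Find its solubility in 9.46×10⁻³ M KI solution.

BiI₃(s) ⇌ Bi³⁺(aq) + 3 I⁻(aq)
Let s be the solubility of BiI₃ here. The common ion gives [I⁻] ≈ 9.46×10⁻³ M, and [Bi³⁺] = s.
Ksp = [Bi³⁺][I⁻]^3 = s(9.46×10⁻³)^3
s = 6.14×10⁻¹⁹ / (9.46×10⁻³)^3 = 7.25×10⁻¹³
s = 7.25×10⁻¹³ M

7.25×10⁻¹³ M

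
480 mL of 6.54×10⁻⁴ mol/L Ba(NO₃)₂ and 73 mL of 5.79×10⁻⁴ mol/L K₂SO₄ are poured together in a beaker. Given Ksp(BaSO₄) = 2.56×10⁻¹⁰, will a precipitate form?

Yes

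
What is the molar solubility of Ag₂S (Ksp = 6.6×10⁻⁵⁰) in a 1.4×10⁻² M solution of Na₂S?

Ag₂S(s) ⇌ 2 Ag⁺(aq) + S²⁻(aq)
Let s be the solubility of Ag₂S here. The common ion gives [S²⁻] ≈ 1.4×10⁻² M, and [Ag⁺] = 2s.
Ksp = [Ag⁺]^2[S²⁻] = (2s)^2(1.4×10⁻²)
(2s)^2 = 6.6×10⁻⁵⁰ / (1.4×10⁻²) = 4.7×10⁻⁴⁸
s = 1.1×10⁻²⁴ M

1.1×10⁻²⁴ M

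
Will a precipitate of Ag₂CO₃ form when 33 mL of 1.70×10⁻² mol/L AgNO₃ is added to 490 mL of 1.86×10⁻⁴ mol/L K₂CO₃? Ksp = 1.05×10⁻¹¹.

Yes

Total volume after mixing = 33 + 490 = 523 mL.
[Ag⁺] = (1.70×10⁻²)(33)/523 = 1.07×10⁻³ mol/L
[CO₃²⁻] = (1.86×10⁻⁴)(490)/523 = 1.74×10⁻⁴ mol/L
Q = [Ag⁺]^2[CO₃²⁻] = 2.01×10⁻¹⁰
Since Q (2.01×10⁻¹⁰) exceeds Ksp (1.05×10⁻¹¹), Ag₂CO₃ will precipitate.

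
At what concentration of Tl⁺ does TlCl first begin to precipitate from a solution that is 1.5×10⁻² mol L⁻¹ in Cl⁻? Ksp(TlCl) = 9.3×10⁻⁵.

A salt starts to precipitate once the ion product Q reaches its Ksp.
TlCl(s) ⇌ Tl⁺(aq) + Cl⁻(aq)
Ksp = [Tl⁺][Cl⁻] = [Tl⁺](1.5×10⁻²)
[Tl⁺] = 9.3×10⁻⁵ / (1.5×10⁻²) = 6.2×10⁻³
[Tl⁺] = 6.2×10⁻³ mol L⁻¹

6.2×10⁻³ M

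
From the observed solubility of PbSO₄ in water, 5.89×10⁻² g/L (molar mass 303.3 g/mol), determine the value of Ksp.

Molar solubility s = (5.89×10⁻² g/L) / (303.3 g/mol) = 1.9420×10⁻⁴ mol/L
PbSO₄(s) ⇌ Pb²⁺(aq) + SO₄²⁻(aq)
Let s be the molar solubility. Then [Pb²⁺] = s and [SO₄²⁻] = s.
Ksp = [Pb²⁺][SO₄²⁻] = s · s = s^2
Ksp = (1.9420×10⁻⁴)^2 = 3.77×10⁻⁸

Ksp = 3.77×10⁻⁸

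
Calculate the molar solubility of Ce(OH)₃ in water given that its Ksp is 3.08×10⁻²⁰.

5.81×10⁻⁶ M

Ce(OH)₃(s) ⇌ Ce³⁺(aq) + 3 OH⁻(aq)
With molar solubility s: [Ce³⁺] = s, [OH⁻] = 3s.
Ksp = [Ce³⁺][OH⁻]^3 = s · (3s)^3 = 27s^4
27s^4 = 3.08×10⁻²⁰  ⇒  s^4 = 1.14×10⁻²¹
Taking the 4th root, s = 5.81×10⁻⁶ mol L⁻¹.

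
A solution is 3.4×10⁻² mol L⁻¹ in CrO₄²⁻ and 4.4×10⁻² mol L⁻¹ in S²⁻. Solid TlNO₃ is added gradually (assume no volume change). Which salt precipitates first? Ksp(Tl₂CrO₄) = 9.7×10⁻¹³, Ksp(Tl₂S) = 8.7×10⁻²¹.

Tl₂S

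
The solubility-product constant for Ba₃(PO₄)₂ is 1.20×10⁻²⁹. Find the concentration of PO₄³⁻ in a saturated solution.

1.29×10⁻⁶ M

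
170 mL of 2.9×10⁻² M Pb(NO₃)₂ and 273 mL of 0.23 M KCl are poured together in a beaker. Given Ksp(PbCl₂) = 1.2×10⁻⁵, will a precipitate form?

Yes

The combined volume is 443 mL.
[Pb²⁺] = (2.9×10⁻²)(170)/443 = 1.1×10⁻² M
[Cl⁻] = (0.23)(273)/443 = 0.14 M
Q = [Pb²⁺][Cl⁻]^2 = 2.2×10⁻⁴
Since Q (2.2×10⁻⁴) exceeds Ksp (1.2×10⁻⁵), PbCl₂ will precipitate.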